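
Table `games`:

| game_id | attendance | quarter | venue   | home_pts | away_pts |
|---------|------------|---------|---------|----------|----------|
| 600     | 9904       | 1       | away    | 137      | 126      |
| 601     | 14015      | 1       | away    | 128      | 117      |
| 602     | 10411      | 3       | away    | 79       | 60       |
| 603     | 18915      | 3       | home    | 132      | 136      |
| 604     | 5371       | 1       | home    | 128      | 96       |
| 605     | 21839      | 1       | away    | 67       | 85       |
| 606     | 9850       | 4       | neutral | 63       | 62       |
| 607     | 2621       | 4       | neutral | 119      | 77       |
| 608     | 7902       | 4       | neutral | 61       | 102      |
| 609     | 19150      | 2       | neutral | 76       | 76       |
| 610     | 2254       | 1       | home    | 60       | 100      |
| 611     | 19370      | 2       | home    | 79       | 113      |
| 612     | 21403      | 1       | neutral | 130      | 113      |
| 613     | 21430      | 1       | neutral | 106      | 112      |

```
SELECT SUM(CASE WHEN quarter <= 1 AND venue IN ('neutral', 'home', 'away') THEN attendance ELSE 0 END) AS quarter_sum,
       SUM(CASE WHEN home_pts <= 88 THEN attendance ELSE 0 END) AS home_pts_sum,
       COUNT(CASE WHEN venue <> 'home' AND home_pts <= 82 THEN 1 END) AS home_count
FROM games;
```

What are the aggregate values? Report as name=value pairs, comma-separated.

quarter_sum=96216, home_pts_sum=90776, home_count=5

[quarter_sum: quarter <= 1 AND venue IN ('neutral', 'home', 'away')]
game_id=600: ✓ → 9904
game_id=601: ✓ → 14015
game_id=602: ✗
game_id=603: ✗
game_id=604: ✓ → 5371
game_id=605: ✓ → 21839
game_id=606: ✗
game_id=607: ✗
game_id=608: ✗
game_id=609: ✗
game_id=610: ✓ → 2254
game_id=611: ✗
game_id=612: ✓ → 21403
game_id=613: ✓ → 21430
quarter_sum = 9904 + 14015 + 5371 + 21839 + 2254 + 21403 + 21430 = 96216
—
[home_pts_sum: home_pts <= 88]
game_id=600: ✗
game_id=601: ✗
game_id=602: ✓ → 10411
game_id=603: ✗
game_id=604: ✗
game_id=605: ✓ → 21839
game_id=606: ✓ → 9850
game_id=607: ✗
game_id=608: ✓ → 7902
game_id=609: ✓ → 19150
game_id=610: ✓ → 2254
game_id=611: ✓ → 19370
game_id=612: ✗
game_id=613: ✗
home_pts_sum = 10411 + 21839 + 9850 + 7902 + 19150 + 2254 + 19370 = 90776
—
[home_count: venue <> 'home' AND home_pts <= 82]
game_id=600: ✗
game_id=601: ✗
game_id=602: ✓ → 1
game_id=603: ✗
game_id=604: ✗
game_id=605: ✓ → 1
game_id=606: ✓ → 1
game_id=607: ✗
game_id=608: ✓ → 1
game_id=609: ✓ → 1
game_id=610: ✗
game_id=611: ✗
game_id=612: ✗
game_id=613: ✗
home_count = COUNT(1, 1, 1, 1, 1) = 5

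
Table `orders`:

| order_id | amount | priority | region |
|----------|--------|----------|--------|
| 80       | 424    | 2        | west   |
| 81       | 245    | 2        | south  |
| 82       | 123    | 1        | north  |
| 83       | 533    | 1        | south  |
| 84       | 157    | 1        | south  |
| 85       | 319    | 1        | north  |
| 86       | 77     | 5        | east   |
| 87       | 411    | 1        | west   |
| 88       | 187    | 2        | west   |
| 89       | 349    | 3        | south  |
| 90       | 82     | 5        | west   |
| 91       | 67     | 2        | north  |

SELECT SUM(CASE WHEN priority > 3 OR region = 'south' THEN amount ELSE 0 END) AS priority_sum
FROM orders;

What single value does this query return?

order_id=80: ✗
order_id=81: ✓ → 245
order_id=82: ✗
order_id=83: ✓ → 533
order_id=84: ✓ → 157
order_id=85: ✗
order_id=86: ✓ → 77
order_id=87: ✗
order_id=88: ✗
order_id=89: ✓ → 349
order_id=90: ✓ → 82
order_id=91: ✗
priority_sum = 245 + 533 + 157 + 77 + 349 + 82 = 1443

1443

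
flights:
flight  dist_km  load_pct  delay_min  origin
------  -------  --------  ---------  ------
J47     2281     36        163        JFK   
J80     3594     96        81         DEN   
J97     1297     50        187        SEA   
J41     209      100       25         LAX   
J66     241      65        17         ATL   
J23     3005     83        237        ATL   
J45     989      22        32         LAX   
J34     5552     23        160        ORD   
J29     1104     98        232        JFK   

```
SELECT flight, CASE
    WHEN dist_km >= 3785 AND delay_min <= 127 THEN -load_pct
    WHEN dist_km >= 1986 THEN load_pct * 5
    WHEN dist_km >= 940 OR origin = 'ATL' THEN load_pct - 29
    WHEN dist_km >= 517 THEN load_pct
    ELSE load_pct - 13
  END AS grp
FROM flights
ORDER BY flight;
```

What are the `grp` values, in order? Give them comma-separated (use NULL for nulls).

415, 69, 115, 87, -7, 180, 36, 480, 21

flight=J23: dist_km >= 1986 → 415
flight=J29: dist_km >= 940 OR origin = 'ATL' → 69
flight=J34: dist_km >= 1986 → 115
flight=J41: ELSE → 87
flight=J45: dist_km >= 940 OR origin = 'ATL' → -7
flight=J47: dist_km >= 1986 → 180
flight=J66: dist_km >= 940 OR origin = 'ATL' → 36
flight=J80: dist_km >= 1986 → 480
flight=J97: dist_km >= 940 OR origin = 'ATL' → 21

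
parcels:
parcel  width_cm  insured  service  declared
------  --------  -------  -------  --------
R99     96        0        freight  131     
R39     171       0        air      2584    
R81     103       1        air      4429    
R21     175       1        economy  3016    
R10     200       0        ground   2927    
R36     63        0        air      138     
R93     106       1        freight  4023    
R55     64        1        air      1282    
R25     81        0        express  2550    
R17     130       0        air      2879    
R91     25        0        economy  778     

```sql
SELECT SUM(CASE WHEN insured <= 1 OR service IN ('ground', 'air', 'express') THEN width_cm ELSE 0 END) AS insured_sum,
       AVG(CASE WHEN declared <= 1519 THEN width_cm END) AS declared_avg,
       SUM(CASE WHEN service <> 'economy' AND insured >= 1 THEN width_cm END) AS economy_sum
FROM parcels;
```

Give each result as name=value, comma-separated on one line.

[insured_sum: insured <= 1 OR service IN ('ground', 'air', 'express')]
parcel=R99: ✓ → 96
parcel=R39: ✓ → 171
parcel=R81: ✓ → 103
parcel=R21: ✓ → 175
parcel=R10: ✓ → 200
parcel=R36: ✓ → 63
parcel=R93: ✓ → 106
parcel=R55: ✓ → 64
parcel=R25: ✓ → 81
parcel=R17: ✓ → 130
parcel=R91: ✓ → 25
insured_sum = 96 + 171 + 103 + 175 + 200 + 63 + 106 + 64 + 81 + 130 + 25 = 1214
—
[declared_avg: declared <= 1519]
parcel=R99: ✓ → 96
parcel=R39: ✗
parcel=R81: ✗
parcel=R21: ✗
parcel=R10: ✗
parcel=R36: ✓ → 63
parcel=R93: ✗
parcel=R55: ✓ → 64
parcel=R25: ✗
parcel=R17: ✗
parcel=R91: ✓ → 25
declared_avg = (96 + 63 + 64 + 25) / 4 = 62
—
[economy_sum: service <> 'economy' AND insured >= 1]
parcel=R99: ✗
parcel=R39: ✗
parcel=R81: ✓ → 103
parcel=R21: ✗
parcel=R10: ✗
parcel=R36: ✗
parcel=R93: ✓ → 106
parcel=R55: ✓ → 64
parcel=R25: ✗
parcel=R17: ✗
parcel=R91: ✗
economy_sum = 103 + 106 + 64 = 273

insured_sum=1214, declared_avg=62, economy_sum=273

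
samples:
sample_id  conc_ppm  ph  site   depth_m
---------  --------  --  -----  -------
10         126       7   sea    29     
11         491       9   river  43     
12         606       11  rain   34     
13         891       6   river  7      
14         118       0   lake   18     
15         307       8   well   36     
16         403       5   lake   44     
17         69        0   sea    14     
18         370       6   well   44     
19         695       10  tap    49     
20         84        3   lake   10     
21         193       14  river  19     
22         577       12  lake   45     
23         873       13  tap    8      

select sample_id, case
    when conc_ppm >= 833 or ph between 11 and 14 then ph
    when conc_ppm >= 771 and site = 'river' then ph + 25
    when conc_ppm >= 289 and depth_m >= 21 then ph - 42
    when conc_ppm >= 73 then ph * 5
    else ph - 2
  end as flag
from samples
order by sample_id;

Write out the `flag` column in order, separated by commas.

sample_id=10: conc_ppm >= 73 → 35
sample_id=11: conc_ppm >= 289 and depth_m >= 21 → -33
sample_id=12: conc_ppm >= 833 or ph between 11 and 14 → 11
sample_id=13: conc_ppm >= 833 or ph between 11 and 14 → 6
sample_id=14: conc_ppm >= 73 → 0
sample_id=15: conc_ppm >= 289 and depth_m >= 21 → -34
sample_id=16: conc_ppm >= 289 and depth_m >= 21 → -37
sample_id=17: ELSE → -2
sample_id=18: conc_ppm >= 289 and depth_m >= 21 → -36
sample_id=19: conc_ppm >= 289 and depth_m >= 21 → -32
sample_id=20: conc_ppm >= 73 → 15
sample_id=21: conc_ppm >= 833 or ph between 11 and 14 → 14
sample_id=22: conc_ppm >= 833 or ph between 11 and 14 → 12
sample_id=23: conc_ppm >= 833 or ph between 11 and 14 → 13

35, -33, 11, 6, 0, -34, -37, -2, -36, -32, 15, 14, 12, 13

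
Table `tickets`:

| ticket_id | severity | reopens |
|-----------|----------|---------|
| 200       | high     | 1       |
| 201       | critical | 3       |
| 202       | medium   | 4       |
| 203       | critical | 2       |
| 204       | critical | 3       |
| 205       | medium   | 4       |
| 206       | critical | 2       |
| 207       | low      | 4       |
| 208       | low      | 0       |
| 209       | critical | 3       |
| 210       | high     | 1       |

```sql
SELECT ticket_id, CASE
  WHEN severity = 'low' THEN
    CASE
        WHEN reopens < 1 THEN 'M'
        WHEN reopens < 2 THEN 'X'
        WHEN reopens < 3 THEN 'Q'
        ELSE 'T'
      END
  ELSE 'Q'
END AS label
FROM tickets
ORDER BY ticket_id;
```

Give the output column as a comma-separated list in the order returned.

Q, Q, Q, Q, Q, Q, Q, T, M, Q, Q

ticket_id=200: severity='high' → outer ELSE → Q
ticket_id=201: severity='critical' → outer ELSE → Q
ticket_id=202: severity='medium' → outer ELSE → Q
ticket_id=203: severity='critical' → outer ELSE → Q
ticket_id=204: severity='critical' → outer ELSE → Q
ticket_id=205: severity='medium' → outer ELSE → Q
ticket_id=206: severity='critical' → outer ELSE → Q
ticket_id=207: severity='low' → inner[ELSE] → T
ticket_id=208: severity='low' → inner[reopens < 1] → M
ticket_id=209: severity='critical' → outer ELSE → Q
ticket_id=210: severity='high' → outer ELSE → Q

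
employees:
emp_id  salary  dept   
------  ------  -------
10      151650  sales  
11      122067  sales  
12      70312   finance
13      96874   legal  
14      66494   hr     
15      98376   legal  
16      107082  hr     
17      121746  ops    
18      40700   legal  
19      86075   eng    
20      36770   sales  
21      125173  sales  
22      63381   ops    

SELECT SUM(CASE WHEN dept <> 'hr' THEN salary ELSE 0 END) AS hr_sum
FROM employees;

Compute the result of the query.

emp_id=10: ✓ → 151650
emp_id=11: ✓ → 122067
emp_id=12: ✓ → 70312
emp_id=13: ✓ → 96874
emp_id=14: ✗
emp_id=15: ✓ → 98376
emp_id=16: ✗
emp_id=17: ✓ → 121746
emp_id=18: ✓ → 40700
emp_id=19: ✓ → 86075
emp_id=20: ✓ → 36770
emp_id=21: ✓ → 125173
emp_id=22: ✓ → 63381
hr_sum = 151650 + 122067 + 70312 + 96874 + 98376 + 121746 + 40700 + 86075 + 36770 + 125173 + 63381 = 1013124

1013124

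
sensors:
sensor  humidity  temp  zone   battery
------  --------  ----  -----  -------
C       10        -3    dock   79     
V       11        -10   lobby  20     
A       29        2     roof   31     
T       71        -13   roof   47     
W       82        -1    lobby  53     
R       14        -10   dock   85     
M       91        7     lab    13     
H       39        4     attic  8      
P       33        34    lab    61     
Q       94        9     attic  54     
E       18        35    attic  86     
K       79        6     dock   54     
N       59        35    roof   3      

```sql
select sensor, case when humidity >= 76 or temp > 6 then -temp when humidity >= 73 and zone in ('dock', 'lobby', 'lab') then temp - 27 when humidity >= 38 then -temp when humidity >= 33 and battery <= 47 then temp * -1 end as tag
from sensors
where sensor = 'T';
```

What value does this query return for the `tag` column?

sensor = T: humidity=71, temp=-13, zone=roof, battery=47.
humidity >= 76 or temp > 6 → false
humidity >= 73 and zone in ('dock', 'lobby', 'lab') → false
humidity >= 38 → true → 13

13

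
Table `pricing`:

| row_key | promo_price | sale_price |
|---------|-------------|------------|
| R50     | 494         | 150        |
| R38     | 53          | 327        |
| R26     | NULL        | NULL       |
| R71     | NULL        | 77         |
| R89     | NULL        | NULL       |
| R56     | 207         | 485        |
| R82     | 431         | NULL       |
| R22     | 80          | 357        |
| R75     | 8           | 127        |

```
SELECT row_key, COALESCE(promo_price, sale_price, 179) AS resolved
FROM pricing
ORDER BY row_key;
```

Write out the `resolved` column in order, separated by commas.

80, 179, 53, 494, 207, 77, 8, 431, 179

row_key=R22: promo_price=80 → 80
row_key=R26: promo_price=NULL, sale_price=NULL, → literal 179 → 179
row_key=R38: promo_price=53 → 53
row_key=R50: promo_price=494 → 494
row_key=R56: promo_price=207 → 207
row_key=R71: promo_price=NULL, sale_price=77 → 77
row_key=R75: promo_price=8 → 8
row_key=R82: promo_price=431 → 431
row_key=R89: promo_price=NULL, sale_price=NULL, → literal 179 → 179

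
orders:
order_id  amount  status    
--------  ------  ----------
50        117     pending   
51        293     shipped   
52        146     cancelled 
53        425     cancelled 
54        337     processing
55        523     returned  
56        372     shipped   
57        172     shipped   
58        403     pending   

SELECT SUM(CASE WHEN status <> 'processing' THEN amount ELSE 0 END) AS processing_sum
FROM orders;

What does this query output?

order_id=50: ✓ → 117
order_id=51: ✓ → 293
order_id=52: ✓ → 146
order_id=53: ✓ → 425
order_id=54: ✗
order_id=55: ✓ → 523
order_id=56: ✓ → 372
order_id=57: ✓ → 172
order_id=58: ✓ → 403
processing_sum = 117 + 293 + 146 + 425 + 523 + 372 + 172 + 403 = 2451

2451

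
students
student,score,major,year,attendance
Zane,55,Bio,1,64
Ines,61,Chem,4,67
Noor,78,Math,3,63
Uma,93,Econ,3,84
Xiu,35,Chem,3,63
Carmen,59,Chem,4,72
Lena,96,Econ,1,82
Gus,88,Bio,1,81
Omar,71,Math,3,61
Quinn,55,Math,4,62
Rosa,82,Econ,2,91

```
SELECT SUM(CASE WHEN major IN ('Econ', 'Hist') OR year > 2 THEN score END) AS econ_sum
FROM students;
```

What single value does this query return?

student=Zane: ✗
student=Ines: ✓ → 61
student=Noor: ✓ → 78
student=Uma: ✓ → 93
student=Xiu: ✓ → 35
student=Carmen: ✓ → 59
student=Lena: ✓ → 96
student=Gus: ✗
student=Omar: ✓ → 71
student=Quinn: ✓ → 55
student=Rosa: ✓ → 82
econ_sum = 61 + 78 + 93 + 35 + 59 + 96 + 71 + 55 + 82 = 630

630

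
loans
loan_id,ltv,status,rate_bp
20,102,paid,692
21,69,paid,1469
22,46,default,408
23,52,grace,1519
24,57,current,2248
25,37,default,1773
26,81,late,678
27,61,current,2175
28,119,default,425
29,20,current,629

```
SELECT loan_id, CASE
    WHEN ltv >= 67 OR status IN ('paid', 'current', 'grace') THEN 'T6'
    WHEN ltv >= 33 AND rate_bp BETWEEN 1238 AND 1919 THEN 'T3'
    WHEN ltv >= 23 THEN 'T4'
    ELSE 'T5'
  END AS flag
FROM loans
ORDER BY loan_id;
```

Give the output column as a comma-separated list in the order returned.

T6, T6, T4, T6, T6, T3, T6, T6, T6, T6

loan_id=20: ltv >= 67 OR status IN ('paid', 'current', 'grace') → T6
loan_id=21: ltv >= 67 OR status IN ('paid', 'current', 'grace') → T6
loan_id=22: ltv >= 23 → T4
loan_id=23: ltv >= 67 OR status IN ('paid', 'current', 'grace') → T6
loan_id=24: ltv >= 67 OR status IN ('paid', 'current', 'grace') → T6
loan_id=25: ltv >= 33 AND rate_bp BETWEEN 1238 AND 1919 → T3
loan_id=26: ltv >= 67 OR status IN ('paid', 'current', 'grace') → T6
loan_id=27: ltv >= 67 OR status IN ('paid', 'current', 'grace') → T6
loan_id=28: ltv >= 67 OR status IN ('paid', 'current', 'grace') → T6
loan_id=29: ltv >= 67 OR status IN ('paid', 'current', 'grace') → T6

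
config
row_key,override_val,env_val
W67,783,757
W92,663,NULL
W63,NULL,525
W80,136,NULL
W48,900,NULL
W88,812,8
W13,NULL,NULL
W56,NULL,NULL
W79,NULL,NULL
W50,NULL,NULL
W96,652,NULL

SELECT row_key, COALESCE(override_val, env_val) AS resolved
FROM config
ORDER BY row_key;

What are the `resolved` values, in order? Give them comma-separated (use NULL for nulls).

NULL, 900, NULL, NULL, 525, 783, NULL, 136, 812, 663, 652

row_key=W13: override_val=NULL, env_val=NULL (all NULL) → NULL
row_key=W48: override_val=900 → 900
row_key=W50: override_val=NULL, env_val=NULL (all NULL) → NULL
row_key=W56: override_val=NULL, env_val=NULL (all NULL) → NULL
row_key=W63: override_val=NULL, env_val=525 → 525
row_key=W67: override_val=783 → 783
row_key=W79: override_val=NULL, env_val=NULL (all NULL) → NULL
row_key=W80: override_val=136 → 136
row_key=W88: override_val=812 → 812
row_key=W92: override_val=663 → 663
row_key=W96: override_val=652 → 652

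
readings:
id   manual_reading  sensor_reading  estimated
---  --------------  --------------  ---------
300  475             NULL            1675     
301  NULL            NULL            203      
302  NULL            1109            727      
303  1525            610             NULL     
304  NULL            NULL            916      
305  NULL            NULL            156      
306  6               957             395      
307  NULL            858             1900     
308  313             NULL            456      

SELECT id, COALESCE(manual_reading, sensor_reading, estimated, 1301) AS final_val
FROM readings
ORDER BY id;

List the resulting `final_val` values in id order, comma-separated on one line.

id=300: manual_reading=475 → 475
id=301: manual_reading=NULL, sensor_reading=NULL, estimated=203 → 203
id=302: manual_reading=NULL, sensor_reading=1109 → 1109
id=303: manual_reading=1525 → 1525
id=304: manual_reading=NULL, sensor_reading=NULL, estimated=916 → 916
id=305: manual_reading=NULL, sensor_reading=NULL, estimated=156 → 156
id=306: manual_reading=6 → 6
id=307: manual_reading=NULL, sensor_reading=858 → 858
id=308: manual_reading=313 → 313

475, 203, 1109, 1525, 916, 156, 6, 858, 313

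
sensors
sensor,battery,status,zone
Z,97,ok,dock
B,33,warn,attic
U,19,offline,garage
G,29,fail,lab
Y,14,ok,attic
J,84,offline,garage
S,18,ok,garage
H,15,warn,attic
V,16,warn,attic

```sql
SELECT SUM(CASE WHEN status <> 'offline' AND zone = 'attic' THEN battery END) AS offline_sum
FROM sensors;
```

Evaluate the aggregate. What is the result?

sensor=Z: ✗
sensor=B: ✓ → 33
sensor=U: ✗
sensor=G: ✗
sensor=Y: ✓ → 14
sensor=J: ✗
sensor=S: ✗
sensor=H: ✓ → 15
sensor=V: ✓ → 16
offline_sum = 33 + 14 + 15 + 16 = 78

78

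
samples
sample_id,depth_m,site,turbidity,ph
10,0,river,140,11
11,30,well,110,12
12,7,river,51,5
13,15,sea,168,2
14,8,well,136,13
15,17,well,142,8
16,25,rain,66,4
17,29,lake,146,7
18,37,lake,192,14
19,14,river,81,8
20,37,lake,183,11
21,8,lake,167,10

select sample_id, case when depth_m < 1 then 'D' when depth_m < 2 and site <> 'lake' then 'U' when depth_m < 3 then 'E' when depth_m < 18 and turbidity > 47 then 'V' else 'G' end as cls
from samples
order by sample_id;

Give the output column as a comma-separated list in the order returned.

sample_id=10: depth_m < 1 → D
sample_id=11: ELSE → G
sample_id=12: depth_m < 18 and turbidity > 47 → V
sample_id=13: depth_m < 18 and turbidity > 47 → V
sample_id=14: depth_m < 18 and turbidity > 47 → V
sample_id=15: depth_m < 18 and turbidity > 47 → V
sample_id=16: ELSE → G
sample_id=17: ELSE → G
sample_id=18: ELSE → G
sample_id=19: depth_m < 18 and turbidity > 47 → V
sample_id=20: ELSE → G
sample_id=21: depth_m < 18 and turbidity > 47 → V

D, G, V, V, V, V, G, G, G, V, G, V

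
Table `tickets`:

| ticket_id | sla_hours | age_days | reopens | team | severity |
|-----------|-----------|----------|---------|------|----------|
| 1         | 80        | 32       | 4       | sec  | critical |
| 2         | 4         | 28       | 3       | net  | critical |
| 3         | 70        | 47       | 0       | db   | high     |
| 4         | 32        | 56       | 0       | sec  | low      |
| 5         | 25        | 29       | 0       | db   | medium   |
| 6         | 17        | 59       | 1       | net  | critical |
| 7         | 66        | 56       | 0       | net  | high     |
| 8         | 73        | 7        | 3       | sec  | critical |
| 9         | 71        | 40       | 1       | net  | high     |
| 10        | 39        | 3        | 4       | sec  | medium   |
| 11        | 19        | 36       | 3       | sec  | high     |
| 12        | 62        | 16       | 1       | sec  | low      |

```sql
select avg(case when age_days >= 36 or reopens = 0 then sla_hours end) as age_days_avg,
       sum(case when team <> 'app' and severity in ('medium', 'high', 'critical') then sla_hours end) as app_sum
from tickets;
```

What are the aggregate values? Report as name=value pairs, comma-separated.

[age_days_avg: age_days >= 36 or reopens = 0]
ticket_id=1: ✗
ticket_id=2: ✗
ticket_id=3: ✓ → 70
ticket_id=4: ✓ → 32
ticket_id=5: ✓ → 25
ticket_id=6: ✓ → 17
ticket_id=7: ✓ → 66
ticket_id=8: ✗
ticket_id=9: ✓ → 71
ticket_id=10: ✗
ticket_id=11: ✓ → 19
ticket_id=12: ✗
age_days_avg = (70 + 32 + 25 + 17 + 66 + 71 + 19) / 7 = 42.8571428571
—
[app_sum: team <> 'app' and severity in ('medium', 'high', 'critical')]
ticket_id=1: ✓ → 80
ticket_id=2: ✓ → 4
ticket_id=3: ✓ → 70
ticket_id=4: ✗
ticket_id=5: ✓ → 25
ticket_id=6: ✓ → 17
ticket_id=7: ✓ → 66
ticket_id=8: ✓ → 73
ticket_id=9: ✓ → 71
ticket_id=10: ✓ → 39
ticket_id=11: ✓ → 19
ticket_id=12: ✗
app_sum = 80 + 4 + 70 + 25 + 17 + 66 + 73 + 71 + 39 + 19 = 464

age_days_avg=42.8571428571, app_sum=464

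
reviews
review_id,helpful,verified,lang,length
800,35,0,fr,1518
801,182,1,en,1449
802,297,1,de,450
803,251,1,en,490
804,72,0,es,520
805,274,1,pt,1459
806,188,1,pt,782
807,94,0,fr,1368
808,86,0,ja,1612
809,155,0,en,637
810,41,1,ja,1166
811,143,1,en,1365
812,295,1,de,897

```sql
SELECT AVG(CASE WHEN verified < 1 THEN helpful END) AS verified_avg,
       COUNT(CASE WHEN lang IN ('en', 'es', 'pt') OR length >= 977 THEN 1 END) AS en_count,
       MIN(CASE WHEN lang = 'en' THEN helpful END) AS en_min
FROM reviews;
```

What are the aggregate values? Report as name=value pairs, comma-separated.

verified_avg=88.4, en_count=11, en_min=143

[verified_avg: verified < 1]
review_id=800: ✓ → 35
review_id=801: ✗
review_id=802: ✗
review_id=803: ✗
review_id=804: ✓ → 72
review_id=805: ✗
review_id=806: ✗
review_id=807: ✓ → 94
review_id=808: ✓ → 86
review_id=809: ✓ → 155
review_id=810: ✗
review_id=811: ✗
review_id=812: ✗
verified_avg = (35 + 72 + 94 + 86 + 155) / 5 = 88.4
—
[en_count: lang IN ('en', 'es', 'pt') OR length >= 977]
review_id=800: ✓ → 1
review_id=801: ✓ → 1
review_id=802: ✗
review_id=803: ✓ → 1
review_id=804: ✓ → 1
review_id=805: ✓ → 1
review_id=806: ✓ → 1
review_id=807: ✓ → 1
review_id=808: ✓ → 1
review_id=809: ✓ → 1
review_id=810: ✓ → 1
review_id=811: ✓ → 1
review_id=812: ✗
en_count = COUNT(1, 1, 1, 1, 1, 1, 1, 1, 1, 1, 1) = 11
—
[en_min: lang = 'en']
review_id=800: ✗
review_id=801: ✓ → 182
review_id=802: ✗
review_id=803: ✓ → 251
review_id=804: ✗
review_id=805: ✗
review_id=806: ✗
review_id=807: ✗
review_id=808: ✗
review_id=809: ✓ → 155
review_id=810: ✗
review_id=811: ✓ → 143
review_id=812: ✗
en_min = MIN(182, 251, 155, 143) = 143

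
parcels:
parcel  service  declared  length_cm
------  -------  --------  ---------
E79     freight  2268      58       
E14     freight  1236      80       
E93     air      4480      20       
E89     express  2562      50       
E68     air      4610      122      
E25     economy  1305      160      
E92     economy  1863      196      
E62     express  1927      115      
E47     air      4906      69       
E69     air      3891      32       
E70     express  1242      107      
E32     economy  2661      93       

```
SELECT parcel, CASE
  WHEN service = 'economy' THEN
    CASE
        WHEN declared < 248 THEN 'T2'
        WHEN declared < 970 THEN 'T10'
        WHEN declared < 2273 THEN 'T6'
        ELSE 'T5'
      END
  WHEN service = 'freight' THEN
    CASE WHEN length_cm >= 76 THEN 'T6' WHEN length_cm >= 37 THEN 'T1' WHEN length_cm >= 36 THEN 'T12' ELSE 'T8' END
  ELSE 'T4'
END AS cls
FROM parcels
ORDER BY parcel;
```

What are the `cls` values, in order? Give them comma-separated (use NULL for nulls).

parcel=E14: service='freight' → inner[length_cm >= 76] → T6
parcel=E25: service='economy' → inner[declared < 2273] → T6
parcel=E32: service='economy' → inner[ELSE] → T5
parcel=E47: service='air' → outer ELSE → T4
parcel=E62: service='express' → outer ELSE → T4
parcel=E68: service='air' → outer ELSE → T4
parcel=E69: service='air' → outer ELSE → T4
parcel=E70: service='express' → outer ELSE → T4
parcel=E79: service='freight' → inner[length_cm >= 37] → T1
parcel=E89: service='express' → outer ELSE → T4
parcel=E92: service='economy' → inner[declared < 2273] → T6
parcel=E93: service='air' → outer ELSE → T4

T6, T6, T5, T4, T4, T4, T4, T4, T1, T4, T6, T4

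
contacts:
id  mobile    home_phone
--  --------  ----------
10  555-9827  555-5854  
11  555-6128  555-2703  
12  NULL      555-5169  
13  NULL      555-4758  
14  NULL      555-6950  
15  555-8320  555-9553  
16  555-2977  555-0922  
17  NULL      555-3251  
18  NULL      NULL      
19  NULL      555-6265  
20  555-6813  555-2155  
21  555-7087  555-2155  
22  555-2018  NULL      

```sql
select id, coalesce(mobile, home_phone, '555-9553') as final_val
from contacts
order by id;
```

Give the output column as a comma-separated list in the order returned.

555-9827, 555-6128, 555-5169, 555-4758, 555-6950, 555-8320, 555-2977, 555-3251, 555-9553, 555-6265, 555-6813, 555-7087, 555-2018

id=10: mobile=555-9827 → 555-9827
id=11: mobile=555-6128 → 555-6128
id=12: mobile=NULL, home_phone=555-5169 → 555-5169
id=13: mobile=NULL, home_phone=555-4758 → 555-4758
id=14: mobile=NULL, home_phone=555-6950 → 555-6950
id=15: mobile=555-8320 → 555-8320
id=16: mobile=555-2977 → 555-2977
id=17: mobile=NULL, home_phone=555-3251 → 555-3251
id=18: mobile=NULL, home_phone=NULL, → literal 555-9553 → 555-9553
id=19: mobile=NULL, home_phone=555-6265 → 555-6265
id=20: mobile=555-6813 → 555-6813
id=21: mobile=555-7087 → 555-7087
id=22: mobile=555-2018 → 555-2018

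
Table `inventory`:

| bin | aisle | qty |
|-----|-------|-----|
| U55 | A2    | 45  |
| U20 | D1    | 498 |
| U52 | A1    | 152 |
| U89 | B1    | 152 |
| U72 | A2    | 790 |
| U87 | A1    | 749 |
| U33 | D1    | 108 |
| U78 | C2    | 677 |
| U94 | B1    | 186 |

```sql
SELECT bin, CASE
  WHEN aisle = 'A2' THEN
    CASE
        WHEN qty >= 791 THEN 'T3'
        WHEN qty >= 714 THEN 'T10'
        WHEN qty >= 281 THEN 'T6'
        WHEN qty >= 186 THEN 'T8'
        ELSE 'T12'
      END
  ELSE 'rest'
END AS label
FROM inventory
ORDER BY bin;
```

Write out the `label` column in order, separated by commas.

rest, rest, rest, T12, T10, rest, rest, rest, rest

bin=U20: aisle='D1' → outer ELSE → rest
bin=U33: aisle='D1' → outer ELSE → rest
bin=U52: aisle='A1' → outer ELSE → rest
bin=U55: aisle='A2' → inner[ELSE] → T12
bin=U72: aisle='A2' → inner[qty >= 714] → T10
bin=U78: aisle='C2' → outer ELSE → rest
bin=U87: aisle='A1' → outer ELSE → rest
bin=U89: aisle='B1' → outer ELSE → rest
bin=U94: aisle='B1' → outer ELSE → rest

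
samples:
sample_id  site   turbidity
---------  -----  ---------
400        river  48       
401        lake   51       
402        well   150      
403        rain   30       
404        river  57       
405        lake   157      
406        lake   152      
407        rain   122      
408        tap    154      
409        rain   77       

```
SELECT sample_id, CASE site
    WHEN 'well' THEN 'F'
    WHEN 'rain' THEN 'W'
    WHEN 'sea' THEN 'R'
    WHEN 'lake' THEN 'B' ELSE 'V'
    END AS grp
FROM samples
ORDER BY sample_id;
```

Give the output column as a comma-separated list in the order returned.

V, B, F, W, V, B, B, W, V, W

sample_id=400: ELSE → V
sample_id=401: site='lake' → B
sample_id=402: site='well' → F
sample_id=403: site='rain' → W
sample_id=404: ELSE → V
sample_id=405: site='lake' → B
sample_id=406: site='lake' → B
sample_id=407: site='rain' → W
sample_id=408: ELSE → V
sample_id=409: site='rain' → W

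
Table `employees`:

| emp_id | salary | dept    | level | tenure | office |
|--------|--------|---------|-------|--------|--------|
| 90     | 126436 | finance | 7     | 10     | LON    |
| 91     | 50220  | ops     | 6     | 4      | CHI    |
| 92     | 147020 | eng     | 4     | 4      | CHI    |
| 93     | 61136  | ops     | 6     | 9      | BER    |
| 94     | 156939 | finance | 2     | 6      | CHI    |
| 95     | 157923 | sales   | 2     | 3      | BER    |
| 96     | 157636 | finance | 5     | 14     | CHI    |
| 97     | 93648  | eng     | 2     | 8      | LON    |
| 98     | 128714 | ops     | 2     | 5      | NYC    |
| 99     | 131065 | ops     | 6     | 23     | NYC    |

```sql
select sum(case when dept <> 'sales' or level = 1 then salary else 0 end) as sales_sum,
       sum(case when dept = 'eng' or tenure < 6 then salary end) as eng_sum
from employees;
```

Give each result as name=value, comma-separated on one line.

[sales_sum: dept <> 'sales' or level = 1]
emp_id=90: ✓ → 126436
emp_id=91: ✓ → 50220
emp_id=92: ✓ → 147020
emp_id=93: ✓ → 61136
emp_id=94: ✓ → 156939
emp_id=95: ✗
emp_id=96: ✓ → 157636
emp_id=97: ✓ → 93648
emp_id=98: ✓ → 128714
emp_id=99: ✓ → 131065
sales_sum = 126436 + 50220 + 147020 + 61136 + 156939 + 157636 + 93648 + 128714 + 131065 = 1052814
—
[eng_sum: dept = 'eng' or tenure < 6]
emp_id=90: ✗
emp_id=91: ✓ → 50220
emp_id=92: ✓ → 147020
emp_id=93: ✗
emp_id=94: ✗
emp_id=95: ✓ → 157923
emp_id=96: ✗
emp_id=97: ✓ → 93648
emp_id=98: ✓ → 128714
emp_id=99: ✗
eng_sum = 50220 + 147020 + 157923 + 93648 + 128714 = 577525

sales_sum=1052814, eng_sum=577525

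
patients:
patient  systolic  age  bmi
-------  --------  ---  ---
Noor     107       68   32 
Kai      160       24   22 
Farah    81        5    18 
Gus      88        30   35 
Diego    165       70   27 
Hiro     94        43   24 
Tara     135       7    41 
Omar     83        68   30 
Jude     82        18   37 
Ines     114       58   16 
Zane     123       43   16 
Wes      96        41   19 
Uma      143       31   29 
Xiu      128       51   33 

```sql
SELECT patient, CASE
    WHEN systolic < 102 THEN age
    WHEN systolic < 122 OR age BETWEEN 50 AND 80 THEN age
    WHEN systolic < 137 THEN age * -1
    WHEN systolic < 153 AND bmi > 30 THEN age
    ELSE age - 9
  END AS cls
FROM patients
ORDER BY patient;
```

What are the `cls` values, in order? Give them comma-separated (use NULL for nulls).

patient=Diego: systolic < 122 OR age BETWEEN 50 AND 80 → 70
patient=Farah: systolic < 102 → 5
patient=Gus: systolic < 102 → 30
patient=Hiro: systolic < 102 → 43
patient=Ines: systolic < 122 OR age BETWEEN 50 AND 80 → 58
patient=Jude: systolic < 102 → 18
patient=Kai: ELSE → 15
patient=Noor: systolic < 122 OR age BETWEEN 50 AND 80 → 68
patient=Omar: systolic < 102 → 68
patient=Tara: systolic < 137 → -7
patient=Uma: ELSE → 22
patient=Wes: systolic < 102 → 41
patient=Xiu: systolic < 122 OR age BETWEEN 50 AND 80 → 51
patient=Zane: systolic < 137 → -43

70, 5, 30, 43, 58, 18, 15, 68, 68, -7, 22, 41, 51, -43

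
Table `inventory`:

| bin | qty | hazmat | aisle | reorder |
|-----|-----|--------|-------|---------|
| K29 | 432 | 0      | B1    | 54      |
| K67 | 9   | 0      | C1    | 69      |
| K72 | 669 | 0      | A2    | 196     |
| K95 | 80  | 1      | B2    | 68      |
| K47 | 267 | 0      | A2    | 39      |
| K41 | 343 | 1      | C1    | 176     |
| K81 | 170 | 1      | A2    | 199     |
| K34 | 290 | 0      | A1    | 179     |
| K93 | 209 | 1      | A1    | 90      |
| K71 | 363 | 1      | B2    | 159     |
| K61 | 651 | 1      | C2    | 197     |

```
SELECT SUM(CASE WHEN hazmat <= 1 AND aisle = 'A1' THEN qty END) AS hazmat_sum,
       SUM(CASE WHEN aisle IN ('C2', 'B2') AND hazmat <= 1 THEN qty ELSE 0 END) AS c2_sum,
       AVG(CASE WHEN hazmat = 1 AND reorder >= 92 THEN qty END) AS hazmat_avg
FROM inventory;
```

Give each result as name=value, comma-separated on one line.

[hazmat_sum: hazmat <= 1 AND aisle = 'A1']
bin=K29: ✗
bin=K67: ✗
bin=K72: ✗
bin=K95: ✗
bin=K47: ✗
bin=K41: ✗
bin=K81: ✗
bin=K34: ✓ → 290
bin=K93: ✓ → 209
bin=K71: ✗
bin=K61: ✗
hazmat_sum = 290 + 209 = 499
—
[c2_sum: aisle IN ('C2', 'B2') AND hazmat <= 1]
bin=K29: ✗
bin=K67: ✗
bin=K72: ✗
bin=K95: ✓ → 80
bin=K47: ✗
bin=K41: ✗
bin=K81: ✗
bin=K34: ✗
bin=K93: ✗
bin=K71: ✓ → 363
bin=K61: ✓ → 651
c2_sum = 80 + 363 + 651 = 1094
—
[hazmat_avg: hazmat = 1 AND reorder >= 92]
bin=K29: ✗
bin=K67: ✗
bin=K72: ✗
bin=K95: ✗
bin=K47: ✗
bin=K41: ✓ → 343
bin=K81: ✓ → 170
bin=K34: ✗
bin=K93: ✗
bin=K71: ✓ → 363
bin=K61: ✓ → 651
hazmat_avg = (343 + 170 + 363 + 651) / 4 = 381.75

hazmat_sum=499, c2_sum=1094, hazmat_avg=381.75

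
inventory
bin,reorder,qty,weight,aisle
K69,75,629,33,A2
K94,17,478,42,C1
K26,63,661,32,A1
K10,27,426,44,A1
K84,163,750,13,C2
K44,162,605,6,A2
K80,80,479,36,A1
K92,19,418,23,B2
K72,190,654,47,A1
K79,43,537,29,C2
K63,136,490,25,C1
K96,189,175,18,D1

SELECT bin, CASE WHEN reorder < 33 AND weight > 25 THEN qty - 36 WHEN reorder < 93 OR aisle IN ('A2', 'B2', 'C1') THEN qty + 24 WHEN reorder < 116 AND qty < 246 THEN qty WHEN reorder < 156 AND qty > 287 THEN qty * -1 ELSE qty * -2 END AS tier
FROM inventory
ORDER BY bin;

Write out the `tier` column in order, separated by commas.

390, 685, 629, 514, 653, -1308, 561, 503, -1500, 442, 442, -350

bin=K10: reorder < 33 AND weight > 25 → 390
bin=K26: reorder < 93 OR aisle IN ('A2', 'B2', 'C1') → 685
bin=K44: reorder < 93 OR aisle IN ('A2', 'B2', 'C1') → 629
bin=K63: reorder < 93 OR aisle IN ('A2', 'B2', 'C1') → 514
bin=K69: reorder < 93 OR aisle IN ('A2', 'B2', 'C1') → 653
bin=K72: ELSE → -1308
bin=K79: reorder < 93 OR aisle IN ('A2', 'B2', 'C1') → 561
bin=K80: reorder < 93 OR aisle IN ('A2', 'B2', 'C1') → 503
bin=K84: ELSE → -1500
bin=K92: reorder < 93 OR aisle IN ('A2', 'B2', 'C1') → 442
bin=K94: reorder < 33 AND weight > 25 → 442
bin=K96: ELSE → -350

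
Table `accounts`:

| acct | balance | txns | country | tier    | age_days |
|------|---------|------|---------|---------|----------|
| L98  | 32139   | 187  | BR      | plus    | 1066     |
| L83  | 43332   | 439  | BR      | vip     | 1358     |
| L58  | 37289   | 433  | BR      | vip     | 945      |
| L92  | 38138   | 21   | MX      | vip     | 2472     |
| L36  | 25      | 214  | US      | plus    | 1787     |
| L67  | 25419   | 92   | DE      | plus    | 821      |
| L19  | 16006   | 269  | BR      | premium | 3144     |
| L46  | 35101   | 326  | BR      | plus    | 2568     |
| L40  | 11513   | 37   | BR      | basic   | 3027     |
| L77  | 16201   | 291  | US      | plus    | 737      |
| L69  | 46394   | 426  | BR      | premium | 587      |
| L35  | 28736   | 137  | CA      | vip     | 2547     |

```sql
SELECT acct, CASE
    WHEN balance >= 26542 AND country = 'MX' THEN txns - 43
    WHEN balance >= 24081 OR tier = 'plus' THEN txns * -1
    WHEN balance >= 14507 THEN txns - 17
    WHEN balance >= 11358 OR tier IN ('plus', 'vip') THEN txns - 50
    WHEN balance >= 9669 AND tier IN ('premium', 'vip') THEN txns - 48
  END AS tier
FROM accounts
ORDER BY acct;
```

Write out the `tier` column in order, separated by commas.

acct=L19: balance >= 14507 → 252
acct=L35: balance >= 24081 OR tier = 'plus' → -137
acct=L36: balance >= 24081 OR tier = 'plus' → -214
acct=L40: balance >= 11358 OR tier IN ('plus', 'vip') → -13
acct=L46: balance >= 24081 OR tier = 'plus' → -326
acct=L58: balance >= 24081 OR tier = 'plus' → -433
acct=L67: balance >= 24081 OR tier = 'plus' → -92
acct=L69: balance >= 24081 OR tier = 'plus' → -426
acct=L77: balance >= 24081 OR tier = 'plus' → -291
acct=L83: balance >= 24081 OR tier = 'plus' → -439
acct=L92: balance >= 26542 AND country = 'MX' → -22
acct=L98: balance >= 24081 OR tier = 'plus' → -187

252, -137, -214, -13, -326, -433, -92, -426, -291, -439, -22, -187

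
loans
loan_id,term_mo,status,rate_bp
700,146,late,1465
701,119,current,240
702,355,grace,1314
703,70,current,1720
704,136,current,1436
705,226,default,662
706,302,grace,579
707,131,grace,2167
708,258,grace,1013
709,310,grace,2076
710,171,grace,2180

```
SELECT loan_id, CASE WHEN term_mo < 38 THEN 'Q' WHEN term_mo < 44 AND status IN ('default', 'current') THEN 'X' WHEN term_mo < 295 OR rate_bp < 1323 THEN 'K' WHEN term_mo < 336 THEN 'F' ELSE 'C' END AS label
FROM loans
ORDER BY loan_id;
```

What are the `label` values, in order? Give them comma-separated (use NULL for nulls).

loan_id=700: term_mo < 295 OR rate_bp < 1323 → K
loan_id=701: term_mo < 295 OR rate_bp < 1323 → K
loan_id=702: term_mo < 295 OR rate_bp < 1323 → K
loan_id=703: term_mo < 295 OR rate_bp < 1323 → K
loan_id=704: term_mo < 295 OR rate_bp < 1323 → K
loan_id=705: term_mo < 295 OR rate_bp < 1323 → K
loan_id=706: term_mo < 295 OR rate_bp < 1323 → K
loan_id=707: term_mo < 295 OR rate_bp < 1323 → K
loan_id=708: term_mo < 295 OR rate_bp < 1323 → K
loan_id=709: term_mo < 336 → F
loan_id=710: term_mo < 295 OR rate_bp < 1323 → K

K, K, K, K, K, K, K, K, K, F, K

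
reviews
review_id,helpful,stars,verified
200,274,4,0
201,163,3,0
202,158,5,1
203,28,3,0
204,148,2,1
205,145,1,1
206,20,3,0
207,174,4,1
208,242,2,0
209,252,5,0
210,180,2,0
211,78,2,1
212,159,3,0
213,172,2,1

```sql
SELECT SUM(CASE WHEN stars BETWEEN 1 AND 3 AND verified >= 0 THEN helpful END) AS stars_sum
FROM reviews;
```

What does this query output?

review_id=200: ✗
review_id=201: ✓ → 163
review_id=202: ✗
review_id=203: ✓ → 28
review_id=204: ✓ → 148
review_id=205: ✓ → 145
review_id=206: ✓ → 20
review_id=207: ✗
review_id=208: ✓ → 242
review_id=209: ✗
review_id=210: ✓ → 180
review_id=211: ✓ → 78
review_id=212: ✓ → 159
review_id=213: ✓ → 172
stars_sum = 163 + 28 + 148 + 145 + 20 + 242 + 180 + 78 + 159 + 172 = 1335

1335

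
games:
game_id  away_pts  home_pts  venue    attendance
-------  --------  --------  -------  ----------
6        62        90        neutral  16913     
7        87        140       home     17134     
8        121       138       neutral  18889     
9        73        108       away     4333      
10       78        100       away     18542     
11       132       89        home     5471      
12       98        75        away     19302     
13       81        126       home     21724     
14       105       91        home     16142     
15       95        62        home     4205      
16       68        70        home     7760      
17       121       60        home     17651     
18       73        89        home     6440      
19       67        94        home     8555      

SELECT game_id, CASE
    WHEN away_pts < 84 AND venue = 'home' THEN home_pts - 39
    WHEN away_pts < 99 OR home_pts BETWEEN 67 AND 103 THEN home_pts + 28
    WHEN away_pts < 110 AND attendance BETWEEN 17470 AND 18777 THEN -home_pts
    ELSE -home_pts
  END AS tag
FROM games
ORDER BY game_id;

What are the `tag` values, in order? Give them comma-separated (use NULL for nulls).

game_id=6: away_pts < 99 OR home_pts BETWEEN 67 AND 103 → 118
game_id=7: away_pts < 99 OR home_pts BETWEEN 67 AND 103 → 168
game_id=8: ELSE → -138
game_id=9: away_pts < 99 OR home_pts BETWEEN 67 AND 103 → 136
game_id=10: away_pts < 99 OR home_pts BETWEEN 67 AND 103 → 128
game_id=11: away_pts < 99 OR home_pts BETWEEN 67 AND 103 → 117
game_id=12: away_pts < 99 OR home_pts BETWEEN 67 AND 103 → 103
game_id=13: away_pts < 84 AND venue = 'home' → 87
game_id=14: away_pts < 99 OR home_pts BETWEEN 67 AND 103 → 119
game_id=15: away_pts < 99 OR home_pts BETWEEN 67 AND 103 → 90
game_id=16: away_pts < 84 AND venue = 'home' → 31
game_id=17: ELSE → -60
game_id=18: away_pts < 84 AND venue = 'home' → 50
game_id=19: away_pts < 84 AND venue = 'home' → 55

118, 168, -138, 136, 128, 117, 103, 87, 119, 90, 31, -60, 50, 55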